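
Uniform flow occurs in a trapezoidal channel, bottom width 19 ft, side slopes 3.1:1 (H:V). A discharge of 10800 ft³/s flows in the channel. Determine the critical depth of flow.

y_c = 12.3 ft

At critical depth, Q² T / (g A³) = 1, i.e. A³/T = Q²/g = 10800²/32.2 = 3622000.
Try y = 9.73 ft: A³/T = 1380000 — too small.
Try y = 14.4 ft: A³/T = 7108000 — too large.
Try y = 12.3 ft: A³/T = 3642000 — close enough.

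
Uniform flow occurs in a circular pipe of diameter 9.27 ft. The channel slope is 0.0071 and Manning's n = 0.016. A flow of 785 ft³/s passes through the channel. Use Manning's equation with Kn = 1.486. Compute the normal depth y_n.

y_n = 6.56 ft

Manning's equation rearranged: A R^(2/3) = nQ / (1.486·√S) = 0.016 × 785 / (1.486 × √0.0071) = 100.3.
Try y = 4.78 ft: A R^(2/3) = 62.25 — short.
Try y = 8.07 ft: A R^(2/3) = 123.8 — over.
Try y = 6.56 ft: A R^(2/3) = 100.4 — close enough.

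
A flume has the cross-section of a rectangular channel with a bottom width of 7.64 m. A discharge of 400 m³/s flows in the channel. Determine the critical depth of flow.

For a rectangular channel, critical depth y_c = (q²/g)^(1/3) where q = Q/b = 400/7.64 = 52.36 m²/s.
So y_c = (52.36²/9.81)^(1/3) = 6.54 m.

y_c = 6.54 m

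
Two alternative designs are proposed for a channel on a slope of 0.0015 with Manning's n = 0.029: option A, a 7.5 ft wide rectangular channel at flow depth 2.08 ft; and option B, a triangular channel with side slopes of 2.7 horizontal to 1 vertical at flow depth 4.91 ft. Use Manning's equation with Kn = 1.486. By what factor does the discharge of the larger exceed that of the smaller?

5.99

Channel A: Flow area A = b·y = 7.5 × 2.08 = 15.6 ft². Wetted perimeter P = b + 2y = 7.5 + 2×2.08 = 11.66 ft. Hydraulic radius R = A/P = 15.6/11.66 = 1.338 ft. Q_A = (1.486/0.029)·15.6·1.338^(2/3)·√0.0015 = 37.59 ft³/s.
Channel B: For a triangular section with side slope z = 2.7: A = zy² = 2.7×4.91² = 65.09 ft²; P = 2y√(1+z²) = 2×4.91×2.879 = 28.27 ft. Hydraulic radius R = A/P = 65.09/28.27 = 2.302 ft. Q_B = (1.486/0.029)·65.09·2.302^(2/3)·√0.0015 = 225.2 ft³/s.
The larger discharge is 225.2 ft³/s and the smaller is 37.59 ft³/s; the ratio is 5.99.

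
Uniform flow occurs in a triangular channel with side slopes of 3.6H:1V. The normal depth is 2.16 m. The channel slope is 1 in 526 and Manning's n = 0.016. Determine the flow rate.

For a triangular section with side slope z = 3.6: A = zy² = 3.6×2.16² = 16.8 m²; P = 2y√(1+z²) = 2×2.16×3.736 = 16.14 m.
Hydraulic radius R = A/P = 16.8/16.14 = 1.041 m.
Manning's equation: Q = (1/n) A R^(2/3) S^(1/2) = (1/0.016) × 16.8 × 1.041^(2/3) × 0.001901^(1/2) = 47 m³/s.

Q = 47 m³/s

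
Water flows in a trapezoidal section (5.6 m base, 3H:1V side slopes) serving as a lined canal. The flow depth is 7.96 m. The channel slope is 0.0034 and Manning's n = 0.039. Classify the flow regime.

subcritical

With bottom width b = 5.6 m and side slope z = 3: A = (b + zy)y = (5.6 + 3×7.96)×7.96 = 234.7 m²; P = b + 2y√(1+z²) = 5.6 + 2×7.96×3.162 = 55.94 m.
Hydraulic radius R = A/P = 234.7/55.94 = 4.195 m.
V = (1/n) R^(2/3) √S = (1/0.039) × 4.195^(2/3) × √0.0034 = 3.889 m/s. Hydraulic depth D_h = A/T = 234.7/53.36 = 4.398 m.
Froude number Fr = V/√(g·D_h) = 3.889/√(9.81×4.398) = 0.592, which is less than 1, so the flow is subcritical.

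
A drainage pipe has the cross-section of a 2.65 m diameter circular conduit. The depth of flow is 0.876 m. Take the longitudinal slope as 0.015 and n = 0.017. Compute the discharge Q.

For a circular section of diameter D = 2.65 m at depth y = 0.876 m, the central angle is θ = 2 arccos(1 − 2y/D) = 2.45 rad. Then A = (D²/8)(θ − sin θ) = 1.591 m² and P = Dθ/2 = 3.246 m.
Hydraulic radius R = A/P = 1.591/3.246 = 0.4901 m.
Manning's equation: Q = (1/n) A R^(2/3) S^(1/2) = (1/0.017) × 1.591 × 0.4901^(2/3) × 0.015^(1/2) = 7.13 m³/s.

Q = 7.13 m³/s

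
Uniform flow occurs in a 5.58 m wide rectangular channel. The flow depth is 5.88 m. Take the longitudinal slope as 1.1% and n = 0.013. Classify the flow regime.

supercritical

Flow area A = b·y = 5.58 × 5.88 = 32.81 m². Wetted perimeter P = b + 2y = 5.58 + 2×5.88 = 17.34 m.
Hydraulic radius R = A/P = 32.81/17.34 = 1.892 m.
V = (1/n) R^(2/3) √S = (1/0.013) × 1.892^(2/3) × √0.011 = 12.34 m/s. Hydraulic depth D_h = A/T = 32.81/5.58 = 5.88 m.
Froude number Fr = V/√(g·D_h) = 12.34/√(9.81×5.88) = 1.63, which is greater than 1, so the flow is supercritical.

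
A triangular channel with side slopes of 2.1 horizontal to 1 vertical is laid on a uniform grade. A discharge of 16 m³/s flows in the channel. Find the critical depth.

At critical depth, Q² T / (g A³) = 1, i.e. A³/T = Q²/g = 16²/9.81 = 26.1.
Try y = 1.15 m: A³/T = 4.435 — short.
Try y = 1.64 m: A³/T = 26.16 — matches.

y_c = 1.64 m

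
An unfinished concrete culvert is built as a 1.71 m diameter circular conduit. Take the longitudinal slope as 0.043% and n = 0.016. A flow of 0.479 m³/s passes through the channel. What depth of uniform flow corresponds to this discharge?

y_n = 0.623 m

Manning's equation rearranged: A R^(2/3) = nQ / (1·√S) = 0.016 × 0.479 / (√0.00043) = 0.3696.
Trying y = 0.461 m: A R^(2/3) = 0.2072 — too small.
Trying y = 0.719 m: A R^(2/3) = 0.4809 — too large.
Trying y = 0.623 m: A R^(2/3) = 0.3695 — close enough.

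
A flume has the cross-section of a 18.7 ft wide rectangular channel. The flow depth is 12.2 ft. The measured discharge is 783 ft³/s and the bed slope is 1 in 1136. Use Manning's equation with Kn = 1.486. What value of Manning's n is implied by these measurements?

Flow area A = b·y = 18.7 × 12.2 = 228.1 ft². Wetted perimeter P = b + 2y = 18.7 + 2×12.2 = 43.1 ft.
Hydraulic radius R = A/P = 228.1/43.1 = 5.293 ft.
Rearranging Manning's equation: n = (1.486/Q) A R^(2/3) S^(1/2) = (1.486/783) × 228.1 × 5.293^(2/3) × √0.0008803 = 0.039.

n = 0.039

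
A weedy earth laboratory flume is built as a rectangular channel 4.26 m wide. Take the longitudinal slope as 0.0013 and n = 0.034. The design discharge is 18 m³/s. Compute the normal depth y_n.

Manning's equation rearranged: A R^(2/3) = nQ / (1·√S) = 0.034 × 18 / (√0.0013) = 16.97.
Try y = 2.51 m: A R^(2/3) = 11.75 — too small.
Try y = 3.34 m: A R^(2/3) = 16.95 — ≈ 16.97.

y_n = 3.34 m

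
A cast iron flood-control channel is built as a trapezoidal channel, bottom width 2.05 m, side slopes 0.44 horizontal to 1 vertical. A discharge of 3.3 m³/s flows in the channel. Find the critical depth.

y_c = 0.613 m

At critical depth, Q² T / (g A³) = 1, i.e. A³/T = Q²/g = 3.3²/9.81 = 1.11.
Trying y = 0.714 m: A³/T = 1.796 — too large.
Trying y = 0.516 m: A³/T = 0.6478 — too small.
Trying y = 0.613 m: A³/T = 1.11 — close enough.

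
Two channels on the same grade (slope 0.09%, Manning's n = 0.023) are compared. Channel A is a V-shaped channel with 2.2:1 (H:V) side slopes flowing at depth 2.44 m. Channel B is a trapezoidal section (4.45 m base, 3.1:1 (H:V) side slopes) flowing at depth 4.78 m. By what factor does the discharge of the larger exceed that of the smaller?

Channel A: For a triangular section with side slope z = 2.2: A = zy² = 2.2×2.44² = 13.1 m²; P = 2y√(1+z²) = 2×2.44×2.417 = 11.79 m. Hydraulic radius R = A/P = 13.1/11.79 = 1.111 m. Q_A = (1/0.023)·13.1·1.111^(2/3)·√0.0009 = 18.32 m³/s.
Channel B: With bottom width b = 4.45 m and side slope z = 3.1: A = (b + zy)y = (4.45 + 3.1×4.78)×4.78 = 92.1 m²; P = b + 2y√(1+z²) = 4.45 + 2×4.78×3.257 = 35.59 m. Hydraulic radius R = A/P = 92.1/35.59 = 2.588 m. Q_B = (1/0.023)·92.1·2.588^(2/3)·√0.0009 = 226.4 m³/s.
The larger discharge is 226.4 m³/s and the smaller is 18.32 m³/s; the ratio is 12.4.

12.4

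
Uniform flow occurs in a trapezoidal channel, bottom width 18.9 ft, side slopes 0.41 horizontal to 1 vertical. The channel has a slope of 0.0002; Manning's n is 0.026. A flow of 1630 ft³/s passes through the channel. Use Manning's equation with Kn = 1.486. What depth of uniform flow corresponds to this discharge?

Manning's equation rearranged: A R^(2/3) = nQ / (1.486·√S) = 0.026 × 1630 / (1.486 × √0.0002) = 2017.
Try y = 23.3 ft: A R^(2/3) = 2989 — high.
Try y = 13.8 ft: A R^(2/3) = 1235 — low.
Try y = 18.5 ft: A R^(2/3) = 2012 — matches.

y_n = 18.5 ft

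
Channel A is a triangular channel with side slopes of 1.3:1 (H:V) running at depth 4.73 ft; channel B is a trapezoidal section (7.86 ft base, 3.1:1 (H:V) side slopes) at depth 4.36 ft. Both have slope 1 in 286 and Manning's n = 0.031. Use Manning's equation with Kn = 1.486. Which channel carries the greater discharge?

Channel A: For a triangular section with side slope z = 1.3: A = zy² = 1.3×4.73² = 29.08 ft²; P = 2y√(1+z²) = 2×4.73×1.64 = 15.52 ft. Hydraulic radius R = A/P = 29.08/15.52 = 1.875 ft. Q_A = (1.486/0.031)·29.08·1.875^(2/3)·√0.003497 = 125.3 ft³/s.
Channel B: With bottom width b = 7.86 ft and side slope z = 3.1: A = (b + zy)y = (7.86 + 3.1×4.36)×4.36 = 93.2 ft²; P = b + 2y√(1+z²) = 7.86 + 2×4.36×3.257 = 36.26 ft. Hydraulic radius R = A/P = 93.2/36.26 = 2.57 ft. Q_B = (1.486/0.031)·93.2·2.57^(2/3)·√0.003497 = 495.7 ft³/s.
Q_A = 125.3 ft³/s vs Q_B = 495.7 ft³/s, so channel B carries more.

channel B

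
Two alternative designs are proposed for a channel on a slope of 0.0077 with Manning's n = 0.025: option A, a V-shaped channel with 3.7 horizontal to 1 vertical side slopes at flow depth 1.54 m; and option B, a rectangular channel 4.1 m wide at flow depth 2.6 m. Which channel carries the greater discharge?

channel B

Channel A: For a triangular section with side slope z = 3.7: A = zy² = 3.7×1.54² = 8.775 m²; P = 2y√(1+z²) = 2×1.54×3.833 = 11.8 m. Hydraulic radius R = A/P = 8.775/11.8 = 0.7433 m. Q_A = (1/0.025)·8.775·0.7433^(2/3)·√0.0077 = 25.27 m³/s.
Channel B: Flow area A = b·y = 4.1 × 2.6 = 10.66 m². Wetted perimeter P = b + 2y = 4.1 + 2×2.6 = 9.3 m. Hydraulic radius R = A/P = 10.66/9.3 = 1.146 m. Q_B = (1/0.025)·10.66·1.146^(2/3)·√0.0077 = 40.98 m³/s.
Q_A = 25.27 m³/s vs Q_B = 40.98 m³/s, so channel B carries more.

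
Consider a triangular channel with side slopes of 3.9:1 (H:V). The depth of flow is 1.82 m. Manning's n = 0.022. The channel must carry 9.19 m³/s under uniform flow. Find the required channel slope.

S = 0.00029

For a triangular section with side slope z = 3.9: A = zy² = 3.9×1.82² = 12.92 m²; P = 2y√(1+z²) = 2×1.82×4.026 = 14.66 m.
Hydraulic radius R = A/P = 12.92/14.66 = 0.8815 m.
From Manning's equation, S = [nQ / (1 A R^(2/3))]² = [0.022 × 9.19 / (1 × 12.92 × 0.8815^(2/3))]² = 0.00029.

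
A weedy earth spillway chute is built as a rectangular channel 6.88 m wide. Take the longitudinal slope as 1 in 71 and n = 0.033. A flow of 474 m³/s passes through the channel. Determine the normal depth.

Manning's equation rearranged: A R^(2/3) = nQ / (1·√S) = 0.033 × 474 / (√0.01408) = 131.8.
At y = 7.85 m: A R^(2/3) = 96.59 — short.
At y = 11.4 m: A R^(2/3) = 149.9 — over.
At y = 10.2 m: A R^(2/3) = 131.8 — matches.

y_n = 10.2 m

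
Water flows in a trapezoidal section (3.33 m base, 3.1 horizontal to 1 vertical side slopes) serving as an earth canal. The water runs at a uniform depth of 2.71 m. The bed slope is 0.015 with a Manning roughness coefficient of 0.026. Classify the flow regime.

supercritical

With bottom width b = 3.33 m and side slope z = 3.1: A = (b + zy)y = (3.33 + 3.1×2.71)×2.71 = 31.79 m²; P = b + 2y√(1+z²) = 3.33 + 2×2.71×3.257 = 20.98 m.
Hydraulic radius R = A/P = 31.79/20.98 = 1.515 m.
V = (1/n) R^(2/3) √S = (1/0.026) × 1.515^(2/3) × √0.015 = 6.214 m/s. Hydraulic depth D_h = A/T = 31.79/20.13 = 1.579 m.
Froude number Fr = V/√(g·D_h) = 6.214/√(9.81×1.579) = 1.58, which is greater than 1, so the flow is supercritical.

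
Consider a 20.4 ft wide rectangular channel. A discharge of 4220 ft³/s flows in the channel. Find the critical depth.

y_c = 11 ft

For a rectangular channel, critical depth y_c = (q²/g)^(1/3) where q = Q/b = 4220/20.4 = 206.9 ft²/s.
So y_c = (206.9²/32.2)^(1/3) = 11 ft.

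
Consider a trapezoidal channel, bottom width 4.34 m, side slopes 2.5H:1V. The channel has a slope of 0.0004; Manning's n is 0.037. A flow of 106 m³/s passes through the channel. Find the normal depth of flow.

y_n = 5.41 m

Manning's equation rearranged: A R^(2/3) = nQ / (1·√S) = 0.037 × 106 / (√0.0004) = 196.1.
Trying y = 6.34 m: A R^(2/3) = 285.2 — over.
Trying y = 5.41 m: A R^(2/3) = 196 — matches.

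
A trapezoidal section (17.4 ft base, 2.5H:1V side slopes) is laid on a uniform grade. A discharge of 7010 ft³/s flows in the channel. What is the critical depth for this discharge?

At critical depth, Q² T / (g A³) = 1, i.e. A³/T = Q²/g = 7010²/32.2 = 1526000.
Try y = 9.24 ft: A³/T = 824000 — short.
Try y = 12.2 ft: A³/T = 2545000 — over.
Try y = 10.8 ft: A³/T = 1544000 — close enough.

y_c = 10.8 ft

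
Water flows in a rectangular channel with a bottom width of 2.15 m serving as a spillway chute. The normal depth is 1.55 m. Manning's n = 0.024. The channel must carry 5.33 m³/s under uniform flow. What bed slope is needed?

Flow area A = b·y = 2.15 × 1.55 = 3.333 m². Wetted perimeter P = b + 2y = 2.15 + 2×1.55 = 5.25 m.
Hydraulic radius R = A/P = 3.333/5.25 = 0.6348 m.
From Manning's equation, S = [nQ / (1 A R^(2/3))]² = [0.024 × 5.33 / (1 × 3.333 × 0.6348^(2/3))]² = 0.0027.

S = 0.0027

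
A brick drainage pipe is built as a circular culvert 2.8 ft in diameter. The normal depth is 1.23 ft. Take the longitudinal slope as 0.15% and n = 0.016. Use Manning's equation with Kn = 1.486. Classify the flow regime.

subcritical

For a circular section of diameter D = 2.8 ft at depth y = 1.23 ft, the central angle is θ = 2 arccos(1 − 2y/D) = 2.898 rad. Then A = (D²/8)(θ − sin θ) = 2.604 ft² and P = Dθ/2 = 4.057 ft.
Hydraulic radius R = A/P = 2.604/4.057 = 0.6418 ft.
V = (1.486/n) R^(2/3) √S = (1.486/0.016) × 0.6418^(2/3) × √0.0015 = 2.676 ft/s. Hydraulic depth D_h = A/T = 2.604/2.779 = 0.9369 ft.
Froude number Fr = V/√(g·D_h) = 2.676/√(32.2×0.9369) = 0.487, which is less than 1, so the flow is subcritical.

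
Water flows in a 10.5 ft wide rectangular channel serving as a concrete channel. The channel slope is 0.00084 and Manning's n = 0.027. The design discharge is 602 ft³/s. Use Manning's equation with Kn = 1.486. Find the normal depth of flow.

Manning's equation rearranged: A R^(2/3) = nQ / (1.486·√S) = 0.027 × 602 / (1.486 × √0.00084) = 377.4.
At y = 16.5 ft: A R^(2/3) = 435.3 — over.
At y = 11.8 ft: A R^(2/3) = 292.8 — short.
At y = 14.6 ft: A R^(2/3) = 377.3 — close enough.

y_n = 14.6 ft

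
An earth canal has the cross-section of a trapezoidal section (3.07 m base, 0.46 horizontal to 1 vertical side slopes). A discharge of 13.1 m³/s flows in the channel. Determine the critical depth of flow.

At critical depth, Q² T / (g A³) = 1, i.e. A³/T = Q²/g = 13.1²/9.81 = 17.49.
At y = 1.34 m: A³/T = 28.01 — over.
At y = 1.01 m: A³/T = 11.38 — short.
At y = 1.16 m: A³/T = 17.66 — matches.

y_c = 1.16 m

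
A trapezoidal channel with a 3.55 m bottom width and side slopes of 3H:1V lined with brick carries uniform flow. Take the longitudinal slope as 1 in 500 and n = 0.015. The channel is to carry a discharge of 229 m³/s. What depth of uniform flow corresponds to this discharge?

y_n = 3.52 m

Manning's equation rearranged: A R^(2/3) = nQ / (1·√S) = 0.015 × 229 / (√0.002) = 76.81.
Try y = 3 m: A R^(2/3) = 53.03 — low.
Try y = 3.52 m: A R^(2/3) = 76.84 — ≈ 76.81.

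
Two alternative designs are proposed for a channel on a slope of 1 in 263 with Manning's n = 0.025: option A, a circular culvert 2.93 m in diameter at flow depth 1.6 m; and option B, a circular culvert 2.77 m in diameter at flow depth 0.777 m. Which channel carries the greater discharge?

Channel A: For a circular section of diameter D = 2.93 m at depth y = 1.6 m, the central angle is θ = 2 arccos(1 − 2y/D) = 3.326 rad. Then A = (D²/8)(θ − sin θ) = 3.766 m² and P = Dθ/2 = 4.873 m. Hydraulic radius R = A/P = 3.766/4.873 = 0.7729 m. Q_A = (1/0.025)·3.766·0.7729^(2/3)·√0.003802 = 7.824 m³/s.
Channel B: For a circular section of diameter D = 2.77 m at depth y = 0.777 m, the central angle is θ = 2 arccos(1 − 2y/D) = 2.233 rad. Then A = (D²/8)(θ − sin θ) = 1.385 m² and P = Dθ/2 = 3.092 m. Hydraulic radius R = A/P = 1.385/3.092 = 0.4478 m. Q_B = (1/0.025)·1.385·0.4478^(2/3)·√0.003802 = 1.999 m³/s.
Q_A = 7.824 m³/s vs Q_B = 1.999 m³/s, so channel A carries more.

channel A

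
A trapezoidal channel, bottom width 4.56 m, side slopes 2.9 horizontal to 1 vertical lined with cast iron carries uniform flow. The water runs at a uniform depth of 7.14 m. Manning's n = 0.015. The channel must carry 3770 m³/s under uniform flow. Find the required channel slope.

With bottom width b = 4.56 m and side slope z = 2.9: A = (b + zy)y = (4.56 + 2.9×7.14)×7.14 = 180.4 m²; P = b + 2y√(1+z²) = 4.56 + 2×7.14×3.068 = 48.36 m.
Hydraulic radius R = A/P = 180.4/48.36 = 3.73 m.
From Manning's equation, S = [nQ / (1 A R^(2/3))]² = [0.015 × 3770 / (1 × 180.4 × 3.73^(2/3))]² = 0.017.

S = 0.017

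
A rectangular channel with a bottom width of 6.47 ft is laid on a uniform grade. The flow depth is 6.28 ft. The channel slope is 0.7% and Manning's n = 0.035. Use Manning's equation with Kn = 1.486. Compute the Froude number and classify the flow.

subcritical

Flow area A = b·y = 6.47 × 6.28 = 40.63 ft². Wetted perimeter P = b + 2y = 6.47 + 2×6.28 = 19.03 ft.
Hydraulic radius R = A/P = 40.63/19.03 = 2.135 ft.
V = (1.486/n) R^(2/3) √S = (1.486/0.035) × 2.135^(2/3) × √0.007 = 5.89 ft/s. Hydraulic depth D_h = A/T = 40.63/6.47 = 6.28 ft.
Froude number Fr = V/√(g·D_h) = 5.89/√(32.2×6.28) = 0.414, which is less than 1, so the flow is subcritical.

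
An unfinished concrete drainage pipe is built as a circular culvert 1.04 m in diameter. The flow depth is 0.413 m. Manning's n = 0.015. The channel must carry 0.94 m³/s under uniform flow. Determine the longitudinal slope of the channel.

For a circular section of diameter D = 1.04 m at depth y = 0.413 m, the central angle is θ = 2 arccos(1 − 2y/D) = 2.727 rad. Then A = (D²/8)(θ − sin θ) = 0.3143 m² and P = Dθ/2 = 1.418 m.
Hydraulic radius R = A/P = 0.3143/1.418 = 0.2216 m.
From Manning's equation, S = [nQ / (1 A R^(2/3))]² = [0.015 × 0.94 / (1 × 0.3143 × 0.2216^(2/3))]² = 0.015.

S = 0.015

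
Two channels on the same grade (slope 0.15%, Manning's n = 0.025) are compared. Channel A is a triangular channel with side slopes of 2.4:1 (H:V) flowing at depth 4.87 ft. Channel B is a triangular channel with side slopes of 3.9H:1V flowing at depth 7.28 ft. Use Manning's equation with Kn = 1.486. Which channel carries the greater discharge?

Channel A: For a triangular section with side slope z = 2.4: A = zy² = 2.4×4.87² = 56.92 ft²; P = 2y√(1+z²) = 2×4.87×2.6 = 25.32 ft. Hydraulic radius R = A/P = 56.92/25.32 = 2.248 ft. Q_A = (1.486/0.025)·56.92·2.248^(2/3)·√0.0015 = 224.8 ft³/s.
Channel B: For a triangular section with side slope z = 3.9: A = zy² = 3.9×7.28² = 206.7 ft²; P = 2y√(1+z²) = 2×7.28×4.026 = 58.62 ft. Hydraulic radius R = A/P = 206.7/58.62 = 3.526 ft. Q_B = (1.486/0.025)·206.7·3.526^(2/3)·√0.0015 = 1102 ft³/s.
Q_A = 224.8 ft³/s vs Q_B = 1102 ft³/s, so channel B carries more.

channel B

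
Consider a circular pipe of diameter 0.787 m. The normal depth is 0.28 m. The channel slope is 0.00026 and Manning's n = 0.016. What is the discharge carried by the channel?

Q = 0.045 m³/s

For a circular section of diameter D = 0.787 m at depth y = 0.28 m, the central angle is θ = 2 arccos(1 − 2y/D) = 2.556 rad. Then A = (D²/8)(θ − sin θ) = 0.1552 m² and P = Dθ/2 = 1.006 m.
Hydraulic radius R = A/P = 0.1552/1.006 = 0.1542 m.
Manning's equation: Q = (1/n) A R^(2/3) S^(1/2) = (1/0.016) × 0.1552 × 0.1542^(2/3) × 0.00026^(1/2) = 0.045 m³/s.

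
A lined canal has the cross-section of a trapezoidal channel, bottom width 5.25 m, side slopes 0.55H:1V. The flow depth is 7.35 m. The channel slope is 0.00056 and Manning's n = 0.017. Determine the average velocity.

With bottom width b = 5.25 m and side slope z = 0.55: A = (b + zy)y = (5.25 + 0.55×7.35)×7.35 = 68.3 m²; P = b + 2y√(1+z²) = 5.25 + 2×7.35×1.141 = 22.03 m.
Hydraulic radius R = A/P = 68.3/22.03 = 3.101 m.
From Manning's equation, V = (1/n) R^(2/3) S^(1/2) = (1/0.017) × 3.101^(2/3) × 0.00056^(1/2) = 2.96 m/s.

V = 2.96 m/s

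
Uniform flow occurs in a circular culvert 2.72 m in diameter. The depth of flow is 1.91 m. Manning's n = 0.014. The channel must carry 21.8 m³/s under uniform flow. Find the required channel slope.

S = 0.00653

For a circular section of diameter D = 2.72 m at depth y = 1.91 m, the central angle is θ = 2 arccos(1 − 2y/D) = 3.974 rad. Then A = (D²/8)(θ − sin θ) = 4.36 m² and P = Dθ/2 = 5.405 m.
Hydraulic radius R = A/P = 4.36/5.405 = 0.8066 m.
From Manning's equation, S = [nQ / (1 A R^(2/3))]² = [0.014 × 21.8 / (1 × 4.36 × 0.8066^(2/3))]² = 0.00653.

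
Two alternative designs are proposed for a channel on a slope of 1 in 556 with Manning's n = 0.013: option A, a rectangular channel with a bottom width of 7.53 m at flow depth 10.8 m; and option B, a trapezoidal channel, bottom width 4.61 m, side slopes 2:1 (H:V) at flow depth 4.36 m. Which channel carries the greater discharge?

Channel A: Flow area A = b·y = 7.53 × 10.8 = 81.32 m². Wetted perimeter P = b + 2y = 7.53 + 2×10.8 = 29.13 m. Hydraulic radius R = A/P = 81.32/29.13 = 2.792 m. Q_A = (1/0.013)·81.32·2.792^(2/3)·√0.001799 = 526 m³/s.
Channel B: With bottom width b = 4.61 m and side slope z = 2: A = (b + zy)y = (4.61 + 2×4.36)×4.36 = 58.12 m²; P = b + 2y√(1+z²) = 4.61 + 2×4.36×2.236 = 24.11 m. Hydraulic radius R = A/P = 58.12/24.11 = 2.411 m. Q_B = (1/0.013)·58.12·2.411^(2/3)·√0.001799 = 340.9 m³/s.
Q_A = 526 m³/s vs Q_B = 340.9 m³/s, so channel A carries more.

channel A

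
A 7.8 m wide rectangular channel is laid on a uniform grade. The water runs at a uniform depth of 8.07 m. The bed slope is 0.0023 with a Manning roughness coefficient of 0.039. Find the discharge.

Flow area A = b·y = 7.8 × 8.07 = 62.95 m². Wetted perimeter P = b + 2y = 7.8 + 2×8.07 = 23.94 m.
Hydraulic radius R = A/P = 62.95/23.94 = 2.629 m.
Manning's equation: Q = (1/n) A R^(2/3) S^(1/2) = (1/0.039) × 62.95 × 2.629^(2/3) × 0.0023^(1/2) = 147 m³/s.

Q = 147 m³/s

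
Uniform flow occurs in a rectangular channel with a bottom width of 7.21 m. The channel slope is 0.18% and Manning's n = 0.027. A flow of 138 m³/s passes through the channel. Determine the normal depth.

Manning's equation rearranged: A R^(2/3) = nQ / (1·√S) = 0.027 × 138 / (√0.0018) = 87.82.
At y = 5.93 m: A R^(2/3) = 73.24 — low.
At y = 6.86 m: A R^(2/3) = 87.75 — matches.

y_n = 6.86 m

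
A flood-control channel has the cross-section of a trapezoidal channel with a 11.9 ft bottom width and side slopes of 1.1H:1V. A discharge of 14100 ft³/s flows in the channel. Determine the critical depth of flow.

y_c = 20.5 ft

At critical depth, Q² T / (g A³) = 1, i.e. A³/T = Q²/g = 14100²/32.2 = 6174000.
At y = 16.8 ft: A³/T = 2721000 — short.
At y = 23.6 ft: A³/T = 11180000 — over.
At y = 20.5 ft: A³/T = 6180000 — ≈ 6174000.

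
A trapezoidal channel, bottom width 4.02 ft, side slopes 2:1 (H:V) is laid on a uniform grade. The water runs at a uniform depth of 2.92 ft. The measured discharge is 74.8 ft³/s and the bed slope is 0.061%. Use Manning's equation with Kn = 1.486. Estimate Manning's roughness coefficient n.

n = 0.02

With bottom width b = 4.02 ft and side slope z = 2: A = (b + zy)y = (4.02 + 2×2.92)×2.92 = 28.79 ft²; P = b + 2y√(1+z²) = 4.02 + 2×2.92×2.236 = 17.08 ft.
Hydraulic radius R = A/P = 28.79/17.08 = 1.686 ft.
Rearranging Manning's equation: n = (1.486/Q) A R^(2/3) S^(1/2) = (1.486/74.8) × 28.79 × 1.686^(2/3) × √0.00061 = 0.02.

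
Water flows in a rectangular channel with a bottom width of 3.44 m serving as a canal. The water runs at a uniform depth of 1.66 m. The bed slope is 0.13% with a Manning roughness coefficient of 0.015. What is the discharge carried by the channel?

Q = 12.3 m³/s

Flow area A = b·y = 3.44 × 1.66 = 5.71 m². Wetted perimeter P = b + 2y = 3.44 + 2×1.66 = 6.76 m.
Hydraulic radius R = A/P = 5.71/6.76 = 0.8447 m.
Manning's equation: Q = (1/n) A R^(2/3) S^(1/2) = (1/0.015) × 5.71 × 0.8447^(2/3) × 0.0013^(1/2) = 12.3 m³/s.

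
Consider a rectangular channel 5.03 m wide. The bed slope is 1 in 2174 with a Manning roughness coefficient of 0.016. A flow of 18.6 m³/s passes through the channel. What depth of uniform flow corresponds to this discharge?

y_n = 2.4 m

Manning's equation rearranged: A R^(2/3) = nQ / (1·√S) = 0.016 × 18.6 / (√0.00046) = 13.88.
At y = 2.78 m: A R^(2/3) = 16.83 — too large.
At y = 2.4 m: A R^(2/3) = 13.84 — matches.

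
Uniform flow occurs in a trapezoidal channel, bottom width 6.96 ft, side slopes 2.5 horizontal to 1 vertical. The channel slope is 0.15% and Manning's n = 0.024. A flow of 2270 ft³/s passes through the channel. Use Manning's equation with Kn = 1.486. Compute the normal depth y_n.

y_n = 9.91 ft

Manning's equation rearranged: A R^(2/3) = nQ / (1.486·√S) = 0.024 × 2270 / (1.486 × √0.0015) = 946.6.
At y = 8.66 ft: A R^(2/3) = 687.6 — too small.
At y = 9.91 ft: A R^(2/3) = 945.5 — ≈ 946.6.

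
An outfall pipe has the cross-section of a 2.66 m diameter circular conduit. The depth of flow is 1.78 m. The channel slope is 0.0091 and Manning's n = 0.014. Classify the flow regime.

For a circular section of diameter D = 2.66 m at depth y = 1.78 m, the central angle is θ = 2 arccos(1 − 2y/D) = 3.832 rad. Then A = (D²/8)(θ − sin θ) = 3.952 m² and P = Dθ/2 = 5.096 m.
Hydraulic radius R = A/P = 3.952/5.096 = 0.7755 m.
V = (1/n) R^(2/3) √S = (1/0.014) × 0.7755^(2/3) × √0.0091 = 5.752 m/s. Hydraulic depth D_h = A/T = 3.952/2.503 = 1.579 m.
Froude number Fr = V/√(g·D_h) = 5.752/√(9.81×1.579) = 1.46, which is greater than 1, so the flow is supercritical.

supercritical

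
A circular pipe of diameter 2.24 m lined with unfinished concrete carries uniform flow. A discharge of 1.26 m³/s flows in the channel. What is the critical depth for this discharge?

y_c = 0.509 m

At critical depth, Q² T / (g A³) = 1, i.e. A³/T = Q²/g = 1.26²/9.81 = 0.1618.
Try y = 0.4 m: A³/T = 0.0632 — low.
Try y = 0.575 m: A³/T = 0.2613 — high.
Try y = 0.509 m: A³/T = 0.1624 — matches.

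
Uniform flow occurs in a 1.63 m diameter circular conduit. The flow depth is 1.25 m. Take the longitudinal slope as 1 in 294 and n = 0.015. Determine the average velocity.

For a circular section of diameter D = 1.63 m at depth y = 1.25 m, the central angle is θ = 2 arccos(1 − 2y/D) = 4.268 rad. Then A = (D²/8)(θ − sin θ) = 1.717 m² and P = Dθ/2 = 3.478 m.
Hydraulic radius R = A/P = 1.717/3.478 = 0.4937 m.
From Manning's equation, V = (1/n) R^(2/3) S^(1/2) = (1/0.015) × 0.4937^(2/3) × 0.003401^(1/2) = 2.43 m/s.

V = 2.43 m/s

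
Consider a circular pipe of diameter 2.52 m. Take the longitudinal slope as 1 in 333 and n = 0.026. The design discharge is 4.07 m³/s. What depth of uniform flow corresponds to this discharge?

Manning's equation rearranged: A R^(2/3) = nQ / (1·√S) = 0.026 × 4.07 / (√0.003003) = 1.931.
Try y = 1.15 m: A R^(2/3) = 1.565 — short.
Try y = 1.53 m: A R^(2/3) = 2.507 — over.
Try y = 1.3 m: A R^(2/3) = 1.932 — close enough.

y_n = 1.3 m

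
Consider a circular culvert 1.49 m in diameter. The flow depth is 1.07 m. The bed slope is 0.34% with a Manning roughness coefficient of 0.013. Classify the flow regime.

subcritical

For a circular section of diameter D = 1.49 m at depth y = 1.07 m, the central angle is θ = 2 arccos(1 − 2y/D) = 4.044 rad. Then A = (D²/8)(θ − sin θ) = 1.34 m² and P = Dθ/2 = 3.013 m.
Hydraulic radius R = A/P = 1.34/3.013 = 0.4448 m.
V = (1/n) R^(2/3) √S = (1/0.013) × 0.4448^(2/3) × √0.0034 = 2.614 m/s. Hydraulic depth D_h = A/T = 1.34/1.341 = 0.9996 m.
Froude number Fr = V/√(g·D_h) = 2.614/√(9.81×0.9996) = 0.835, which is less than 1, so the flow is subcritical.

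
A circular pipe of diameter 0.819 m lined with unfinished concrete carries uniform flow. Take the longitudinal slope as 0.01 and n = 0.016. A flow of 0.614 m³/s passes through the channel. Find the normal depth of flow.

y_n = 0.427 m

Manning's equation rearranged: A R^(2/3) = nQ / (1·√S) = 0.016 × 0.614 / (√0.01) = 0.09824.
Try y = 0.539 m: A R^(2/3) = 0.1409 — over.
Try y = 0.331 m: A R^(2/3) = 0.06285 — short.
Try y = 0.427 m: A R^(2/3) = 0.09818 — matches.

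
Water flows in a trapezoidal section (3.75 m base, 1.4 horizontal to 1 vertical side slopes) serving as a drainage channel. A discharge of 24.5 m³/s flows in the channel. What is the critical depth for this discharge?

At critical depth, Q² T / (g A³) = 1, i.e. A³/T = Q²/g = 24.5²/9.81 = 61.19.
Try y = 1.69 m: A³/T = 130.2 — high.
Try y = 1.37 m: A³/T = 61.72 — matches.

y_c = 1.37 m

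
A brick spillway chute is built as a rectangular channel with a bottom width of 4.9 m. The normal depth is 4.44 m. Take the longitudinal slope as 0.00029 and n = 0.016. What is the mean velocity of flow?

V = 1.44 m/s

Flow area A = b·y = 4.9 × 4.44 = 21.76 m². Wetted perimeter P = b + 2y = 4.9 + 2×4.44 = 13.78 m.
Hydraulic radius R = A/P = 21.76/13.78 = 1.579 m.
From Manning's equation, V = (1/n) R^(2/3) S^(1/2) = (1/0.016) × 1.579^(2/3) × 0.00029^(1/2) = 1.44 m/s.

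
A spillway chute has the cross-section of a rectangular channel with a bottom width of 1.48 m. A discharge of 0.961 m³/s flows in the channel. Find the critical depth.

y_c = 0.35 m

For a rectangular channel, critical depth y_c = (q²/g)^(1/3) where q = Q/b = 0.961/1.48 = 0.6493 m²/s.
So y_c = (0.6493²/9.81)^(1/3) = 0.35 m.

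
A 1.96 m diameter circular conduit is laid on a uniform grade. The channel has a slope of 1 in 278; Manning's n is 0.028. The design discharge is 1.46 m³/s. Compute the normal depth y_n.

y_n = 0.817 m

Manning's equation rearranged: A R^(2/3) = nQ / (1·√S) = 0.028 × 1.46 / (√0.003597) = 0.6816.
Try y = 0.696 m: A R^(2/3) = 0.5067 — short.
Try y = 0.908 m: A R^(2/3) = 0.822 — over.
Try y = 0.817 m: A R^(2/3) = 0.6812 — matches.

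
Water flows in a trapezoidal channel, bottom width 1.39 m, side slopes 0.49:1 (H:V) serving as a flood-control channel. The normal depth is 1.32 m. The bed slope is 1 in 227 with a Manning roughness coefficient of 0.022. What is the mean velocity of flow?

With bottom width b = 1.39 m and side slope z = 0.49: A = (b + zy)y = (1.39 + 0.49×1.32)×1.32 = 2.689 m²; P = b + 2y√(1+z²) = 1.39 + 2×1.32×1.114 = 4.33 m.
Hydraulic radius R = A/P = 2.689/4.33 = 0.6209 m.
From Manning's equation, V = (1/n) R^(2/3) S^(1/2) = (1/0.022) × 0.6209^(2/3) × 0.004405^(1/2) = 2.2 m/s.

V = 2.2 m/s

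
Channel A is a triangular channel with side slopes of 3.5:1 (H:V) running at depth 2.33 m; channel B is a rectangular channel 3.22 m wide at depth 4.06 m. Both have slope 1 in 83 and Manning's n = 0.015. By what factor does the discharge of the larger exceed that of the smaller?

1.43

Channel A: For a triangular section with side slope z = 3.5: A = zy² = 3.5×2.33² = 19 m²; P = 2y√(1+z²) = 2×2.33×3.64 = 16.96 m. Hydraulic radius R = A/P = 19/16.96 = 1.12 m. Q_A = (1/0.015)·19·1.12^(2/3)·√0.01205 = 150 m³/s.
Channel B: Flow area A = b·y = 3.22 × 4.06 = 13.07 m². Wetted perimeter P = b + 2y = 3.22 + 2×4.06 = 11.34 m. Hydraulic radius R = A/P = 13.07/11.34 = 1.153 m. Q_B = (1/0.015)·13.07·1.153^(2/3)·√0.01205 = 105.2 m³/s.
The larger discharge is 150 m³/s and the smaller is 105.2 m³/s; the ratio is 1.43.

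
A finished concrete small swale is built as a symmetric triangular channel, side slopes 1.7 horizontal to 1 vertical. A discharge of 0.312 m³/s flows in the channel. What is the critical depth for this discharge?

y_c = 0.369 m

At critical depth, Q² T / (g A³) = 1, i.e. A³/T = Q²/g = 0.312²/9.81 = 0.009923.
Trying y = 0.426 m: A³/T = 0.02027 — over.
Trying y = 0.269 m: A³/T = 0.002035 — short.
Trying y = 0.369 m: A³/T = 0.009886 — matches.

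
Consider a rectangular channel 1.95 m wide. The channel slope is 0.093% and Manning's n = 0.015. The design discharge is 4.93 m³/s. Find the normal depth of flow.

Manning's equation rearranged: A R^(2/3) = nQ / (1·√S) = 0.015 × 4.93 / (√0.00093) = 2.425.
At y = 1.28 m: A R^(2/3) = 1.683 — low.
At y = 1.89 m: A R^(2/3) = 2.746 — high.
At y = 1.71 m: A R^(2/3) = 2.427 — ≈ 2.425.

y_n = 1.71 m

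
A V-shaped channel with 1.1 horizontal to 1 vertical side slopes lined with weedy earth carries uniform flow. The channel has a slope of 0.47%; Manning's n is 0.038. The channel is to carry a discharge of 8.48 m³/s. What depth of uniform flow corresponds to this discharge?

y_n = 2.21 m

Manning's equation rearranged: A R^(2/3) = nQ / (1·√S) = 0.038 × 8.48 / (√0.0047) = 4.7.
At y = 1.57 m: A R^(2/3) = 1.888 — short.
At y = 2.58 m: A R^(2/3) = 7.098 — over.
At y = 2.21 m: A R^(2/3) = 4.698 — matches.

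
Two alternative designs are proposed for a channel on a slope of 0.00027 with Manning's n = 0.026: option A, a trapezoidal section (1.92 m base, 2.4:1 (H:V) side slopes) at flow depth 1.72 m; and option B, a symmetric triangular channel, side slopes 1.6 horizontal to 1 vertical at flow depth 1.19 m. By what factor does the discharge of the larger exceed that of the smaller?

7.04

Channel A: With bottom width b = 1.92 m and side slope z = 2.4: A = (b + zy)y = (1.92 + 2.4×1.72)×1.72 = 10.4 m²; P = b + 2y√(1+z²) = 1.92 + 2×1.72×2.6 = 10.86 m. Hydraulic radius R = A/P = 10.4/10.86 = 0.9575 m. Q_A = (1/0.026)·10.4·0.9575^(2/3)·√0.00027 = 6.387 m³/s.
Channel B: For a triangular section with side slope z = 1.6: A = zy² = 1.6×1.19² = 2.266 m²; P = 2y√(1+z²) = 2×1.19×1.887 = 4.491 m. Hydraulic radius R = A/P = 2.266/4.491 = 0.5046 m. Q_B = (1/0.026)·2.266·0.5046^(2/3)·√0.00027 = 0.9075 m³/s.
The larger discharge is 6.387 m³/s and the smaller is 0.9075 m³/s; the ratio is 7.04.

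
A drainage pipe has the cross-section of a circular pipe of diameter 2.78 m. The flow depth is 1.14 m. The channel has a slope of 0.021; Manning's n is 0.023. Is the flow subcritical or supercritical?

For a circular section of diameter D = 2.78 m at depth y = 1.14 m, the central angle is θ = 2 arccos(1 − 2y/D) = 2.78 rad. Then A = (D²/8)(θ − sin θ) = 2.344 m² and P = Dθ/2 = 3.864 m.
Hydraulic radius R = A/P = 2.344/3.864 = 0.6065 m.
V = (1/n) R^(2/3) √S = (1/0.023) × 0.6065^(2/3) × √0.021 = 4.515 m/s. Hydraulic depth D_h = A/T = 2.344/2.735 = 0.857 m.
Froude number Fr = V/√(g·D_h) = 4.515/√(9.81×0.857) = 1.56, which is greater than 1, so the flow is supercritical.

supercritical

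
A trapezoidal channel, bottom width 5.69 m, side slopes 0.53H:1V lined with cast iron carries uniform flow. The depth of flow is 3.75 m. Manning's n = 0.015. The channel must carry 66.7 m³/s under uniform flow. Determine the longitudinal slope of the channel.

With bottom width b = 5.69 m and side slope z = 0.53: A = (b + zy)y = (5.69 + 0.53×3.75)×3.75 = 28.79 m²; P = b + 2y√(1+z²) = 5.69 + 2×3.75×1.132 = 14.18 m.
Hydraulic radius R = A/P = 28.79/14.18 = 2.031 m.
From Manning's equation, S = [nQ / (1 A R^(2/3))]² = [0.015 × 66.7 / (1 × 28.79 × 2.031^(2/3))]² = 0.00047.

S = 0.00047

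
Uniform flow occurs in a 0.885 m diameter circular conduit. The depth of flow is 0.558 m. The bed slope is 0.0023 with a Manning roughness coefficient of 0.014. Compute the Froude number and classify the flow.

For a circular section of diameter D = 0.885 m at depth y = 0.558 m, the central angle is θ = 2 arccos(1 − 2y/D) = 3.67 rad. Then A = (D²/8)(θ − sin θ) = 0.4086 m² and P = Dθ/2 = 1.624 m.
Hydraulic radius R = A/P = 0.4086/1.624 = 0.2516 m.
V = (1/n) R^(2/3) √S = (1/0.014) × 0.2516^(2/3) × √0.0023 = 1.365 m/s. Hydraulic depth D_h = A/T = 0.4086/0.8543 = 0.4783 m.
Froude number Fr = V/√(g·D_h) = 1.365/√(9.81×0.4783) = 0.63, which is less than 1, so the flow is subcritical.

subcritical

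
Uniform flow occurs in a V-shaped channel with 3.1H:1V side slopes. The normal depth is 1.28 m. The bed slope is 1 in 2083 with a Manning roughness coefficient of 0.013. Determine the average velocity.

V = 1.21 m/s

For a triangular section with side slope z = 3.1: A = zy² = 3.1×1.28² = 5.079 m²; P = 2y√(1+z²) = 2×1.28×3.257 = 8.339 m.
Hydraulic radius R = A/P = 5.079/8.339 = 0.6091 m.
From Manning's equation, V = (1/n) R^(2/3) S^(1/2) = (1/0.013) × 0.6091^(2/3) × 0.0004801^(1/2) = 1.21 m/s.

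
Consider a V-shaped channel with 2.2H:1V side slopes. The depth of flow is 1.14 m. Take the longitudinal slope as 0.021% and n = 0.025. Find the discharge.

Q = 1.07 m³/s

For a triangular section with side slope z = 2.2: A = zy² = 2.2×1.14² = 2.859 m²; P = 2y√(1+z²) = 2×1.14×2.417 = 5.51 m.
Hydraulic radius R = A/P = 2.859/5.51 = 0.5189 m.
Manning's equation: Q = (1/n) A R^(2/3) S^(1/2) = (1/0.025) × 2.859 × 0.5189^(2/3) × 0.00021^(1/2) = 1.07 m³/s.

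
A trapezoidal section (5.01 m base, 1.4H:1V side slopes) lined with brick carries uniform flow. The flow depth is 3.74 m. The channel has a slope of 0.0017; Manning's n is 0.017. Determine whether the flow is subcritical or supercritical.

subcritical

With bottom width b = 5.01 m and side slope z = 1.4: A = (b + zy)y = (5.01 + 1.4×3.74)×3.74 = 38.32 m²; P = b + 2y√(1+z²) = 5.01 + 2×3.74×1.72 = 17.88 m.
Hydraulic radius R = A/P = 38.32/17.88 = 2.143 m.
V = (1/n) R^(2/3) √S = (1/0.017) × 2.143^(2/3) × √0.0017 = 4.032 m/s. Hydraulic depth D_h = A/T = 38.32/15.48 = 2.475 m.
Froude number Fr = V/√(g·D_h) = 4.032/√(9.81×2.475) = 0.818, which is less than 1, so the flow is subcritical.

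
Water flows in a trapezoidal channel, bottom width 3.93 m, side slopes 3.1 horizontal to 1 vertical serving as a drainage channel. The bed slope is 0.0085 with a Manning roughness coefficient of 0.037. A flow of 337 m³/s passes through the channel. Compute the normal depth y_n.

Manning's equation rearranged: A R^(2/3) = nQ / (1·√S) = 0.037 × 337 / (√0.0085) = 135.2.
Trying y = 5.54 m: A R^(2/3) = 238.9 — over.
Trying y = 3.55 m: A R^(2/3) = 83.02 — short.
Trying y = 4.37 m: A R^(2/3) = 135.3 — ≈ 135.2.

y_n = 4.37 m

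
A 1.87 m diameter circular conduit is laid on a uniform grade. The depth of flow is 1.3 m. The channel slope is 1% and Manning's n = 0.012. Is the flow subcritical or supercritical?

For a circular section of diameter D = 1.87 m at depth y = 1.3 m, the central angle is θ = 2 arccos(1 − 2y/D) = 3.944 rad. Then A = (D²/8)(θ − sin θ) = 2.038 m² and P = Dθ/2 = 3.687 m.
Hydraulic radius R = A/P = 2.038/3.687 = 0.5527 m.
V = (1/n) R^(2/3) √S = (1/0.012) × 0.5527^(2/3) × √0.01 = 5.612 m/s. Hydraulic depth D_h = A/T = 2.038/1.722 = 1.184 m.
Froude number Fr = V/√(g·D_h) = 5.612/√(9.81×1.184) = 1.65, which is greater than 1, so the flow is supercritical.

supercritical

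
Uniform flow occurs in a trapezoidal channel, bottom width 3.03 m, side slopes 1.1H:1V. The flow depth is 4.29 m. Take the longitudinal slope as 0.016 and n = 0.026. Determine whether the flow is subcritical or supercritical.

With bottom width b = 3.03 m and side slope z = 1.1: A = (b + zy)y = (3.03 + 1.1×4.29)×4.29 = 33.24 m²; P = b + 2y√(1+z²) = 3.03 + 2×4.29×1.487 = 15.79 m.
Hydraulic radius R = A/P = 33.24/15.79 = 2.106 m.
V = (1/n) R^(2/3) √S = (1/0.026) × 2.106^(2/3) × √0.016 = 7.993 m/s. Hydraulic depth D_h = A/T = 33.24/12.47 = 2.666 m.
Froude number Fr = V/√(g·D_h) = 7.993/√(9.81×2.666) = 1.56, which is greater than 1, so the flow is supercritical.

supercritical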